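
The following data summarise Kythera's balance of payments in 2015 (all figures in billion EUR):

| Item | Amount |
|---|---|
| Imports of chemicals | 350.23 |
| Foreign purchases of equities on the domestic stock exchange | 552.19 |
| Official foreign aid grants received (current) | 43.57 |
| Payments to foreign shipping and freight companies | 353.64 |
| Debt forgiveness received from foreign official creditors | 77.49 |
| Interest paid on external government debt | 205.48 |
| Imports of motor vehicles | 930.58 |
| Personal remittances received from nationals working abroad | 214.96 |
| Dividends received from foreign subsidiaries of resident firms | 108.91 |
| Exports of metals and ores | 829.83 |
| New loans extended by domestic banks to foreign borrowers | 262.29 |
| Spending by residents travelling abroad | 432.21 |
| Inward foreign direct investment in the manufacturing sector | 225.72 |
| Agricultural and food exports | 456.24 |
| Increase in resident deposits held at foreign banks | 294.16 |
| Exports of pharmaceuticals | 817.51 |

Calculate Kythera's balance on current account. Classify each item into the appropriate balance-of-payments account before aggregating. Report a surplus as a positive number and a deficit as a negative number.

198.88

Goods: 456.24 - 350.23 + 829.83 + 817.51 - 930.58 = 822.77
Services: -353.64 - 432.21 = -785.85
Primary income: -205.48 + 108.91 = -96.57
Secondary income: 214.96 + 43.57 = 258.53
Current account = 822.77 + (-785.85) + (-96.57) + 258.53 = 198.88
(Excluded from the current account — financial account: foreign purchases of equities on the domestic stock exchange 552.19, new loans extended by domestic banks to foreign borrowers 262.29, inward foreign direct investment in the manufacturing sector 225.72, increase in resident deposits held at foreign banks 294.16; capital account: debt forgiveness received from foreign official creditors 77.49.)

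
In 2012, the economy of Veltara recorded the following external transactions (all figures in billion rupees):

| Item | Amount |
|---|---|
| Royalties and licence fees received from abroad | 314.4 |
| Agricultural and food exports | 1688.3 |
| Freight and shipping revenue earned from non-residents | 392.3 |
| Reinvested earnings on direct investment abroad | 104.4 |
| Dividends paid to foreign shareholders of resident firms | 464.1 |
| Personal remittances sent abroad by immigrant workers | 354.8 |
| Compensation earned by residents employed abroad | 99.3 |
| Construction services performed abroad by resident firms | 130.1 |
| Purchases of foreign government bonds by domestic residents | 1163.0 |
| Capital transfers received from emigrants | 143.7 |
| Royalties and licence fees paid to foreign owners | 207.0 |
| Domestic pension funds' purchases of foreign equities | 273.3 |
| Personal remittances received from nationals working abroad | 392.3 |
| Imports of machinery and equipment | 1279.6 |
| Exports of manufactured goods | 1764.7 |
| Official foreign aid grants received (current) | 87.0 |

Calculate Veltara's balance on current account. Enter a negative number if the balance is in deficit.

2667.3

Goods: 1764.7 + 1688.3 - 1279.6 = 2173.4
Services: 130.1 + 314.4 + 392.3 - 207.0 = 629.8
Primary income: 104.4 - 464.1 + 99.3 = -260.4
Secondary income: 392.3 + 87.0 - 354.8 = 124.5
Current account = 2173.4 + 629.8 + (-260.4) + 124.5 = 2667.3
(Excluded from the current account — financial account: purchases of foreign government bonds by domestic residents 1163.0, domestic pension funds' purchases of foreign equities 273.3; capital account: capital transfers received from emigrants 143.7.)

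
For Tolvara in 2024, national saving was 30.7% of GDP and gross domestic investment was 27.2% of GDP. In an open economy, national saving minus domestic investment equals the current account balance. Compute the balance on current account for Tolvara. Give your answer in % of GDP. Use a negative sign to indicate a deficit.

CA = S - I = 30.7 - 27.2 = 3.5

3.5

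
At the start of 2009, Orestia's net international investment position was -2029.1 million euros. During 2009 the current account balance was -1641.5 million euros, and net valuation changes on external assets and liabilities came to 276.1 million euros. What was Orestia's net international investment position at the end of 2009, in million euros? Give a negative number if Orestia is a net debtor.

-3394.5

Change in NIIP = current account + net valuation change = -1641.5 + 276.1 = -1365.4
End-of-year NIIP = -2029.1 + (-1365.4) = -3394.5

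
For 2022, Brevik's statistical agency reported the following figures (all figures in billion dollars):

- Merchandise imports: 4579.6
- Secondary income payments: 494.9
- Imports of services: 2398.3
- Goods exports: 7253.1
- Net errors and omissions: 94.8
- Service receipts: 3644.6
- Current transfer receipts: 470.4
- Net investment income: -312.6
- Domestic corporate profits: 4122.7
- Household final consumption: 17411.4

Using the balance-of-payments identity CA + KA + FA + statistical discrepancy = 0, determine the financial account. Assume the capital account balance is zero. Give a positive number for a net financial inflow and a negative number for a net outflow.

-3677.5

Goods balance = 7253.1 - 4579.6 = 2673.5
Services balance = 3644.6 - 2398.3 = 1246.3
Trade balance (goods + services) = 2673.5 + 1246.3 = 3919.8
Net primary income = -312.6
Net secondary income = 470.4 - 494.9 = -24.5
Current account = 3919.8 + (-312.6) + (-24.5) = 3582.7
Financial account = -(3582.7 + 94.8) = -3677.5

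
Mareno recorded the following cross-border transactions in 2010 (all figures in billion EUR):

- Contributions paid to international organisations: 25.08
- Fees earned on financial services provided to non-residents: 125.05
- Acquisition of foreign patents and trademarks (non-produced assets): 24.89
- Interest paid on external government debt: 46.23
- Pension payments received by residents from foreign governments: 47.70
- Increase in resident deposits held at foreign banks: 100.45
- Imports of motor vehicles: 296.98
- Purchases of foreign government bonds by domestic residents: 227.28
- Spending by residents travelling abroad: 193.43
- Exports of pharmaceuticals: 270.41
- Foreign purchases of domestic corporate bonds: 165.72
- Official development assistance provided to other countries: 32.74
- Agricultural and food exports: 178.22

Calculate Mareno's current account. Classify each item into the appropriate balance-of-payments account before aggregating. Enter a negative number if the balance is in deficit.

26.92

Goods: -296.98 + 270.41 + 178.22 = 151.65
Services: -193.43 + 125.05 = -68.38
Primary income: -46.23
Secondary income: -32.74 + 47.70 - 25.08 = -10.12
Current account = 151.65 + (-68.38) + (-46.23) + (-10.12) = 26.92
(Excluded from the current account — capital account: acquisition of foreign patents and trademarks (non-produced assets) 24.89; financial account: increase in resident deposits held at foreign banks 100.45, purchases of foreign government bonds by domestic residents 227.28, foreign purchases of domestic corporate bonds 165.72.)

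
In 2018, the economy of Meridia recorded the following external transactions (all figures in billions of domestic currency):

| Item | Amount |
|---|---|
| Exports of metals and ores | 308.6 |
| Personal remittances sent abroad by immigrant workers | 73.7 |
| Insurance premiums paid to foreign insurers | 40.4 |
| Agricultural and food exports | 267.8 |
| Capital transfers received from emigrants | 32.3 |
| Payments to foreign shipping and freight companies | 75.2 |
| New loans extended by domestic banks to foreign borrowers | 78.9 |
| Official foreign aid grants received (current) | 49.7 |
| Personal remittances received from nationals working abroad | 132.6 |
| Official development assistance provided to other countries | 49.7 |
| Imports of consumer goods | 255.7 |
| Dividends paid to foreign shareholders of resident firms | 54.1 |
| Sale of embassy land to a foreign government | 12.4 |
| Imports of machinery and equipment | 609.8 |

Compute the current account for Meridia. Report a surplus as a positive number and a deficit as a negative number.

-399.9

Goods: 267.8 + 308.6 - 609.8 - 255.7 = -289.1
Services: -40.4 - 75.2 = -115.6
Primary income: -54.1
Secondary income: -73.7 + 49.7 + 132.6 - 49.7 = 58.9
Current account = (-289.1) + (-115.6) + (-54.1) + 58.9 = -399.9
(Excluded from the current account — capital account: capital transfers received from emigrants 32.3, sale of embassy land to a foreign government 12.4; financial account: new loans extended by domestic banks to foreign borrowers 78.9.)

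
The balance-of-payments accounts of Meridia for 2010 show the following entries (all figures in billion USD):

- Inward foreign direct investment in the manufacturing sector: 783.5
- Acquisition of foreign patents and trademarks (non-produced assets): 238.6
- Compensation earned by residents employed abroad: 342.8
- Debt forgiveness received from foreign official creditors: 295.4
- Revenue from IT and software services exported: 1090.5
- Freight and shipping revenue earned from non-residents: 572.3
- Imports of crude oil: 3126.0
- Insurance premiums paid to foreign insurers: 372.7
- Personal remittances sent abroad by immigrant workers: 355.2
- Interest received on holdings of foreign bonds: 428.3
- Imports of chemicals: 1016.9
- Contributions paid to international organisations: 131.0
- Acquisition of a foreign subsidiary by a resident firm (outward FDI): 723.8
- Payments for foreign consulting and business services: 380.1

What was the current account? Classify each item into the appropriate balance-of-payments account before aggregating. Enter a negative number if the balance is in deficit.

Goods: -3126.0 - 1016.9 = -4142.9
Services: -372.7 + 572.3 + 1090.5 - 380.1 = 910.0
Primary income: 342.8 + 428.3 = 771.1
Secondary income: -355.2 - 131.0 = -486.2
Current account = (-4142.9) + 910.0 + 771.1 + (-486.2) = -2948.0
(Excluded from the current account — financial account: inward foreign direct investment in the manufacturing sector 783.5, acquisition of a foreign subsidiary by a resident firm (outward FDI) 723.8; capital account: acquisition of foreign patents and trademarks (non-produced assets) 238.6, debt forgiveness received from foreign official creditors 295.4.)

-2948.0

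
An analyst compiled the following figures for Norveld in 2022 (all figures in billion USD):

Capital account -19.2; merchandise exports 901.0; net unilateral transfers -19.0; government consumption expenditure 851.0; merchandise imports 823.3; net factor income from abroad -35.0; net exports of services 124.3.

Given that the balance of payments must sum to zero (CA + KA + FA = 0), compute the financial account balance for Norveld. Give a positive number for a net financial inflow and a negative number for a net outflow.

-128.8

Goods balance = 901.0 - 823.3 = 77.7
Services balance = 124.3
Trade balance (goods + services) = 77.7 + 124.3 = 202.0
Net primary income = -35.0
Net secondary income = -19.0
Current account = 202.0 + (-35.0) + (-19.0) = 148.0
Financial account = -(148.0 + (-19.2)) = -128.8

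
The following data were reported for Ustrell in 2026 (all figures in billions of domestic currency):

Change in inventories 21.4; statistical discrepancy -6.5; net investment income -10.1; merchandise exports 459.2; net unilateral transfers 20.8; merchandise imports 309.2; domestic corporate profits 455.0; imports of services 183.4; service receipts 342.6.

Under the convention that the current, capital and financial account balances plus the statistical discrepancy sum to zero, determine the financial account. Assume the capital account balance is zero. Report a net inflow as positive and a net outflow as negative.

Goods balance = 459.2 - 309.2 = 150.0
Services balance = 342.6 - 183.4 = 159.2
Trade balance (goods + services) = 150.0 + 159.2 = 309.2
Net primary income = -10.1
Net secondary income = 20.8
Current account = 309.2 + (-10.1) + 20.8 = 319.9
Financial account = -(319.9 + (-6.5)) = -313.4

-313.4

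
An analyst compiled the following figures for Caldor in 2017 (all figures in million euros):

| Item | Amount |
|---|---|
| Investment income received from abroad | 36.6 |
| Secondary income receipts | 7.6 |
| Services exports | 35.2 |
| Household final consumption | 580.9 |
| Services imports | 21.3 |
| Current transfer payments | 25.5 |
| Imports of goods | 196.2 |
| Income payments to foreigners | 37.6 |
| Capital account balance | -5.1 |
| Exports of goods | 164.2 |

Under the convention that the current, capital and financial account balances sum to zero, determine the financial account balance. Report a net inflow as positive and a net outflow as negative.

Goods balance = 164.2 - 196.2 = -32.0
Services balance = 35.2 - 21.3 = 13.9
Trade balance (goods + services) = -32.0 + 13.9 = -18.1
Net primary income = 36.6 - 37.6 = -1.0
Net secondary income = 7.6 - 25.5 = -17.9
Current account = -18.1 + (-1.0) + (-17.9) = -37.0
Financial account = -(-37.0 + (-5.1)) = 42.1

42.1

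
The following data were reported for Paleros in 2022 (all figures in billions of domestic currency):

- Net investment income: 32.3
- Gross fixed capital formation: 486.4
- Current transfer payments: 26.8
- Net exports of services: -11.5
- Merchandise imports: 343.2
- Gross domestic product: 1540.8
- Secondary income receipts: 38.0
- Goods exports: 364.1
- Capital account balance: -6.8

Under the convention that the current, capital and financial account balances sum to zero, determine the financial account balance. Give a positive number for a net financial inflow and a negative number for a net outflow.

Goods balance = 364.1 - 343.2 = 20.9
Services balance = -11.5
Trade balance (goods + services) = 20.9 + (-11.5) = 9.4
Net primary income = 32.3
Net secondary income = 38.0 - 26.8 = 11.2
Current account = 9.4 + 32.3 + 11.2 = 52.9
Financial account = -(52.9 + (-6.8)) = -46.1

-46.1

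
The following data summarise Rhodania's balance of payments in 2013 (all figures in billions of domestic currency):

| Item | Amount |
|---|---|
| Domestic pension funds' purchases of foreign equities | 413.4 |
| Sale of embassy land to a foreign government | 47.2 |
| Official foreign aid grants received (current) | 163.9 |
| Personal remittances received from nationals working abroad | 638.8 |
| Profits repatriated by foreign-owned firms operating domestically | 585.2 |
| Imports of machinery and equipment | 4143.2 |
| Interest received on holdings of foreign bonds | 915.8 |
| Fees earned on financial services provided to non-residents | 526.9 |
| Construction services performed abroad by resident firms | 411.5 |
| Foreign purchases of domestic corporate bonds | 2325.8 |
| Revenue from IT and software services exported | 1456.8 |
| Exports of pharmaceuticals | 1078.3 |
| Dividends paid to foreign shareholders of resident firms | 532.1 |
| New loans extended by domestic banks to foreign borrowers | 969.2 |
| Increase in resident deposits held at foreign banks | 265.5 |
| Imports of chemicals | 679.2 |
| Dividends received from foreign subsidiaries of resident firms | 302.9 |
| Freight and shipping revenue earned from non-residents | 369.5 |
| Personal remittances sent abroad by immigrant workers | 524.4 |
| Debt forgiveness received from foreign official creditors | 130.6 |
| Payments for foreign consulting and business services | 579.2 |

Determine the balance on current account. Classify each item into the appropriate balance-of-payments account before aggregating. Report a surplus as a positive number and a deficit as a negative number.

-1178.9

Goods: -679.2 + 1078.3 - 4143.2 = -3744.1
Services: 411.5 + 526.9 + 1456.8 + 369.5 - 579.2 = 2185.5
Primary income: -585.2 - 532.1 + 302.9 + 915.8 = 101.4
Secondary income: 163.9 + 638.8 - 524.4 = 278.3
Current account = (-3744.1) + 2185.5 + 101.4 + 278.3 = -1178.9
(Excluded from the current account — financial account: domestic pension funds' purchases of foreign equities 413.4, foreign purchases of domestic corporate bonds 2325.8, new loans extended by domestic banks to foreign borrowers 969.2, increase in resident deposits held at foreign banks 265.5; capital account: sale of embassy land to a foreign government 47.2, debt forgiveness received from foreign official creditors 130.6.)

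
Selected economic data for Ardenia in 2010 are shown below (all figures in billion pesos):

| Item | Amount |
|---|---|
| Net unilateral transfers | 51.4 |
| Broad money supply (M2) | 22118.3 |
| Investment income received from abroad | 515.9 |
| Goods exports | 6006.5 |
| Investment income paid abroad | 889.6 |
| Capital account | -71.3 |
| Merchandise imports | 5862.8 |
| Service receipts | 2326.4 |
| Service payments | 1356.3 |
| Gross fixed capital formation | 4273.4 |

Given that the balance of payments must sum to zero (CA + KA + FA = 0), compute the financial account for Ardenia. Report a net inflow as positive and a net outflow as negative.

-720.2

Goods balance = 6006.5 - 5862.8 = 143.7
Services balance = 2326.4 - 1356.3 = 970.1
Trade balance (goods + services) = 143.7 + 970.1 = 1113.8
Net primary income = 515.9 - 889.6 = -373.7
Net secondary income = 51.4
Current account = 1113.8 + (-373.7) + 51.4 = 791.5
Financial account = -(791.5 + (-71.3)) = -720.2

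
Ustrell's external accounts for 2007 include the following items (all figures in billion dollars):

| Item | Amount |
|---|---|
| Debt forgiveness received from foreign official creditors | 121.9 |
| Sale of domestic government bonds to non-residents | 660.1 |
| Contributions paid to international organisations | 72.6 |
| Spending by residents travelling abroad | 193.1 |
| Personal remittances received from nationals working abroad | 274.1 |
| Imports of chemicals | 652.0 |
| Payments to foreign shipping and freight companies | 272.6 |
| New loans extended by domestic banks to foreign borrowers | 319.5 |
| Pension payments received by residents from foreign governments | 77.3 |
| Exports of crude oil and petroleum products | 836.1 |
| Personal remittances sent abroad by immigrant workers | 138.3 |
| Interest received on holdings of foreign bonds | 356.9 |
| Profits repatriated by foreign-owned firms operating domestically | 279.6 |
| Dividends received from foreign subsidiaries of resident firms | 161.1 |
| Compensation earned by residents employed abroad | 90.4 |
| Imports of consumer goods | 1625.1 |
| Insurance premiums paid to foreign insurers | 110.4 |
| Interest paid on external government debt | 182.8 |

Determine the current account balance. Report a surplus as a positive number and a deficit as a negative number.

Goods: 836.1 - 652.0 - 1625.1 = -1441.0
Services: -272.6 - 110.4 - 193.1 = -576.1
Primary income: -182.8 + 90.4 + 161.1 - 279.6 + 356.9 = 146.0
Secondary income: -138.3 + 77.3 - 72.6 + 274.1 = 140.5
Current account = (-1441.0) + (-576.1) + 146.0 + 140.5 = -1730.6
(Excluded from the current account — capital account: debt forgiveness received from foreign official creditors 121.9; financial account: sale of domestic government bonds to non-residents 660.1, new loans extended by domestic banks to foreign borrowers 319.5.)

-1730.6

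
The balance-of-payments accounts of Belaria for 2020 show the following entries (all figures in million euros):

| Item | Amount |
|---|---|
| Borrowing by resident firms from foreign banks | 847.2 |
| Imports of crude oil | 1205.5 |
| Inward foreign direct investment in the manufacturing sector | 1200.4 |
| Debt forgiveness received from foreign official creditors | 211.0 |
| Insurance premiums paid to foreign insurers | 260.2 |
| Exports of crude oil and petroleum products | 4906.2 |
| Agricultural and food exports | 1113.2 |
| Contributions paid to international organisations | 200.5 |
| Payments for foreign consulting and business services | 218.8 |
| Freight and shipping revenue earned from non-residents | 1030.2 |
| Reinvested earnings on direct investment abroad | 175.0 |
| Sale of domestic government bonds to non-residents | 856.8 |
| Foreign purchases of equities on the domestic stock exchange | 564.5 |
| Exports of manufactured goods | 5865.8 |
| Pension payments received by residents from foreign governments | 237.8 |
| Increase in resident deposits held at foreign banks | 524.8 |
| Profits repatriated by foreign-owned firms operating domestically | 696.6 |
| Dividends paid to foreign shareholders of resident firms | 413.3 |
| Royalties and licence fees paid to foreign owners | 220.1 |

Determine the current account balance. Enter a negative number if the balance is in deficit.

10113.2

Goods: 4906.2 - 1205.5 + 1113.2 + 5865.8 = 10679.7
Services: 1030.2 - 260.2 - 218.8 - 220.1 = 331.1
Primary income: -413.3 - 696.6 + 175.0 = -934.9
Secondary income: 237.8 - 200.5 = 37.3
Current account = 10679.7 + 331.1 + (-934.9) + 37.3 = 10113.2
(Excluded from the current account — financial account: borrowing by resident firms from foreign banks 847.2, inward foreign direct investment in the manufacturing sector 1200.4, sale of domestic government bonds to non-residents 856.8, foreign purchases of equities on the domestic stock exchange 564.5, increase in resident deposits held at foreign banks 524.8; capital account: debt forgiveness received from foreign official creditors 211.0.)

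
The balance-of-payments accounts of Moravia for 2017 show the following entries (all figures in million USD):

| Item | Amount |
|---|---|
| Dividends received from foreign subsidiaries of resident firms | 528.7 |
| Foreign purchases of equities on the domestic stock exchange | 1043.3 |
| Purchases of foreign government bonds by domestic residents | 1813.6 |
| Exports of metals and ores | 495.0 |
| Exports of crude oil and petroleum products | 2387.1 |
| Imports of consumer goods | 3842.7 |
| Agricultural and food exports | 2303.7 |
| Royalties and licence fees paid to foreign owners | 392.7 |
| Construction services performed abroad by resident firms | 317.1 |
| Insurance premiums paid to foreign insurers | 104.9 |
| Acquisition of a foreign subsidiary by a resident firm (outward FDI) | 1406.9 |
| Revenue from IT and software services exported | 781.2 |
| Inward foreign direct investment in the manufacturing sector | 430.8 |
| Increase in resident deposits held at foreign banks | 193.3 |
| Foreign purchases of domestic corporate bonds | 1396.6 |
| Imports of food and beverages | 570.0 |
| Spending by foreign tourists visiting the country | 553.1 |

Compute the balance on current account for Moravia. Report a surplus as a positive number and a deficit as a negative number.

2455.6

Goods: -570.0 + 2303.7 - 3842.7 + 495.0 + 2387.1 = 773.1
Services: 781.2 + 317.1 + 553.1 - 104.9 - 392.7 = 1153.8
Primary income: 528.7
Current account = 773.1 + 1153.8 + 528.7 = 2455.6
(Excluded from the current account — financial account: foreign purchases of equities on the domestic stock exchange 1043.3, purchases of foreign government bonds by domestic residents 1813.6, acquisition of a foreign subsidiary by a resident firm (outward FDI) 1406.9, inward foreign direct investment in the manufacturing sector 430.8, increase in resident deposits held at foreign banks 193.3, foreign purchases of domestic corporate bonds 1396.6.)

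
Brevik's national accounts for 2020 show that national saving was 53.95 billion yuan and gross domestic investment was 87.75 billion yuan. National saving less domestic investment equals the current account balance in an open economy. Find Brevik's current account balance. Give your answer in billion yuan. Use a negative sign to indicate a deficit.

-33.80

S - I = CA (net lending to the rest of the world).
CA = S - I = 53.95 - 87.75 = -33.80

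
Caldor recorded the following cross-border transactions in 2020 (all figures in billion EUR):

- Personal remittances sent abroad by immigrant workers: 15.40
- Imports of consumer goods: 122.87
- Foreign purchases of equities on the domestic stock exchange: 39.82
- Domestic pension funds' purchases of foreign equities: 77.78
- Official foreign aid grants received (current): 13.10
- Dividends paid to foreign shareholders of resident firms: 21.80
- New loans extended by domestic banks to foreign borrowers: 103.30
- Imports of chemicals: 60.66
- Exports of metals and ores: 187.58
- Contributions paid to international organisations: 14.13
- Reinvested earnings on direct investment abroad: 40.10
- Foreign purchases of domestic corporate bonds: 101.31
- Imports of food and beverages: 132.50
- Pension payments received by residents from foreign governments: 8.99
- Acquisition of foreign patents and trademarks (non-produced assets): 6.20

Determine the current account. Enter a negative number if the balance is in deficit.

Goods: 187.58 - 122.87 - 132.50 - 60.66 = -128.45
Primary income: -21.80 + 40.10 = 18.30
Secondary income: 13.10 - 15.40 - 14.13 + 8.99 = -7.44
Current account = (-128.45) + 18.30 + (-7.44) = -117.59
(Excluded from the current account — financial account: foreign purchases of equities on the domestic stock exchange 39.82, domestic pension funds' purchases of foreign equities 77.78, new loans extended by domestic banks to foreign borrowers 103.30, foreign purchases of domestic corporate bonds 101.31; capital account: acquisition of foreign patents and trademarks (non-produced assets) 6.20.)

-117.59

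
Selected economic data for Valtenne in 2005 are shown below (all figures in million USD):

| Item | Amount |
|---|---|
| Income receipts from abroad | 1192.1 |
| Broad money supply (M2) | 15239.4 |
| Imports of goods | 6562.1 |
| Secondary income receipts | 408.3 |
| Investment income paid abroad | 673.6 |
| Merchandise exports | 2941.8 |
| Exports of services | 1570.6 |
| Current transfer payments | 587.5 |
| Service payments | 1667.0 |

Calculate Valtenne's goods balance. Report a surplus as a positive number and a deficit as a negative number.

-3620.3

Goods balance = 2941.8 - 6562.1 = -3620.3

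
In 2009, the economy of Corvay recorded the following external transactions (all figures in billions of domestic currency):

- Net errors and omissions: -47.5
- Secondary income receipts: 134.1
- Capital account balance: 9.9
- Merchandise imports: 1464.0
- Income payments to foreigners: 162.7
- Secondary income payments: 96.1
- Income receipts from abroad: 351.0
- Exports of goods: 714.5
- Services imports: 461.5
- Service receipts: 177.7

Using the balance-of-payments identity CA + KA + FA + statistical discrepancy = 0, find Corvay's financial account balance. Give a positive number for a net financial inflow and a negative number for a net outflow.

Goods balance = 714.5 - 1464.0 = -749.5
Services balance = 177.7 - 461.5 = -283.8
Trade balance (goods + services) = -749.5 + (-283.8) = -1033.3
Net primary income = 351.0 - 162.7 = 188.3
Net secondary income = 134.1 - 96.1 = 38.0
Current account = -1033.3 + 188.3 + 38.0 = -807.0
Financial account = -(-807.0 + 9.9 + (-47.5)) = 844.6

844.6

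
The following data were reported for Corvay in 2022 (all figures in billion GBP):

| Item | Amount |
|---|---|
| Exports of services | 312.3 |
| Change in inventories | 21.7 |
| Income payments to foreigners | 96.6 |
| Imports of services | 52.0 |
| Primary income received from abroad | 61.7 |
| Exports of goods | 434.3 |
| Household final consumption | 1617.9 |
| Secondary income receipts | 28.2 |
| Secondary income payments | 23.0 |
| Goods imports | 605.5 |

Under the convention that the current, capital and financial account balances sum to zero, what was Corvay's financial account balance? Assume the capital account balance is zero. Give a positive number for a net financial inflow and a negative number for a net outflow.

-59.4

Goods balance = 434.3 - 605.5 = -171.2
Services balance = 312.3 - 52.0 = 260.3
Trade balance (goods + services) = -171.2 + 260.3 = 89.1
Net primary income = 61.7 - 96.6 = -34.9
Net secondary income = 28.2 - 23.0 = 5.2
Current account = 89.1 + (-34.9) + 5.2 = 59.4
Financial account = -(59.4) = -59.4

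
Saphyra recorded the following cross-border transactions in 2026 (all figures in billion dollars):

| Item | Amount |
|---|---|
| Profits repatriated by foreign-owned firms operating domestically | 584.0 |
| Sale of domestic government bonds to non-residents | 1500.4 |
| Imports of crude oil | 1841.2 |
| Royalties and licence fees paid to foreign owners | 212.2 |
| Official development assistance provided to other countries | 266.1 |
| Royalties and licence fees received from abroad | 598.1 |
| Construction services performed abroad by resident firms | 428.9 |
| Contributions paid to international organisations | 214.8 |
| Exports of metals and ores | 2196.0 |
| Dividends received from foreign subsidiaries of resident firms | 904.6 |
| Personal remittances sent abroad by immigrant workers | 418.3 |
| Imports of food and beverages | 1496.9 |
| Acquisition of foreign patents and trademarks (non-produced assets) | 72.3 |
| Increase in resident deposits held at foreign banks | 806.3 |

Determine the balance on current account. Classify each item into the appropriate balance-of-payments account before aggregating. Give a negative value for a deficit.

-905.9

Goods: -1496.9 - 1841.2 + 2196.0 = -1142.1
Services: 428.9 - 212.2 + 598.1 = 814.8
Primary income: -584.0 + 904.6 = 320.6
Secondary income: -266.1 - 418.3 - 214.8 = -899.2
Current account = (-1142.1) + 814.8 + 320.6 + (-899.2) = -905.9
(Excluded from the current account — financial account: sale of domestic government bonds to non-residents 1500.4, increase in resident deposits held at foreign banks 806.3; capital account: acquisition of foreign patents and trademarks (non-produced assets) 72.3.)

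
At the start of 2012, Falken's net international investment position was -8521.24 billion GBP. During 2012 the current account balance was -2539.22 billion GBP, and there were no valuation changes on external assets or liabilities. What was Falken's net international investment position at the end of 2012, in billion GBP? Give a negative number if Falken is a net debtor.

With no valuation effects, change in NIIP = current account = -2539.22
End-of-year NIIP = -8521.24 + (-2539.22) = -11060.46

-11060.46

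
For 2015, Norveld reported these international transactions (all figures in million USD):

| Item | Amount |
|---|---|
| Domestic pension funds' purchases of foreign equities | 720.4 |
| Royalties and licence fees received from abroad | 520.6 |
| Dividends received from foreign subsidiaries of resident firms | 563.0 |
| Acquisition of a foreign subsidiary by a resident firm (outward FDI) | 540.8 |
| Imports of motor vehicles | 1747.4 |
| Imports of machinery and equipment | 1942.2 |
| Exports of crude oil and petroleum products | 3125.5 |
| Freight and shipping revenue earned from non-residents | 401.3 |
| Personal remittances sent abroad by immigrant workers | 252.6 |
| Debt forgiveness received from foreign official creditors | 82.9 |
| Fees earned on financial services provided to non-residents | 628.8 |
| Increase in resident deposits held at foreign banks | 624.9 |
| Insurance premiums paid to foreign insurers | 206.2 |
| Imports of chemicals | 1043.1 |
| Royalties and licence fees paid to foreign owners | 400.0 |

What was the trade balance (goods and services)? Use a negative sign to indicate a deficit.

-662.7

Goods: 3125.5 - 1747.4 - 1043.1 - 1942.2 = -1607.2
Services: -400.0 + 520.6 - 206.2 + 401.3 + 628.8 = 944.5
Trade balance = -1607.2 + 944.5 = -662.7
(Excluded from the trade balance — financial account: domestic pension funds' purchases of foreign equities 720.4, acquisition of a foreign subsidiary by a resident firm (outward FDI) 540.8, increase in resident deposits held at foreign banks 624.9; primary income: dividends received from foreign subsidiaries of resident firms 563.0; secondary income: personal remittances sent abroad by immigrant workers 252.6; capital account: debt forgiveness received from foreign official creditors 82.9.)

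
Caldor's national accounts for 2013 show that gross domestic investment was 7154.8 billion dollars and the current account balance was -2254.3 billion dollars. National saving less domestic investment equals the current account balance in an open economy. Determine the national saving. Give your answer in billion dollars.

4900.5

S = I + CA = 7154.8 + (-2254.3) = 4900.5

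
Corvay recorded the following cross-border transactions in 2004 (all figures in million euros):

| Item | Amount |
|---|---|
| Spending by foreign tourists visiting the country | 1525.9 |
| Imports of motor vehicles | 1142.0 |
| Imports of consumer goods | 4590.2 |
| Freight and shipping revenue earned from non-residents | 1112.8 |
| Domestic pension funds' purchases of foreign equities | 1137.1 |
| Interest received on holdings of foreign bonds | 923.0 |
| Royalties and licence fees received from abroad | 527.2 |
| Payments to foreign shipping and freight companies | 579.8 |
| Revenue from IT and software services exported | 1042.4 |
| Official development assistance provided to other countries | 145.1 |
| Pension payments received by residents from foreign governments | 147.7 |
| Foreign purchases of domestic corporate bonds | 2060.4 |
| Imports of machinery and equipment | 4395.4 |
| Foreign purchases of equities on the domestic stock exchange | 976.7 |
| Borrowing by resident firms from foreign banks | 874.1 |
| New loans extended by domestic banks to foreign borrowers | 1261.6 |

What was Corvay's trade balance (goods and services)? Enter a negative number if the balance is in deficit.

-6499.1

Goods: -4590.2 - 1142.0 - 4395.4 = -10127.6
Services: 1112.8 + 527.2 - 579.8 + 1525.9 + 1042.4 = 3628.5
Trade balance = -10127.6 + 3628.5 = -6499.1
(Excluded from the trade balance — financial account: domestic pension funds' purchases of foreign equities 1137.1, foreign purchases of domestic corporate bonds 2060.4, foreign purchases of equities on the domestic stock exchange 976.7, borrowing by resident firms from foreign banks 874.1, new loans extended by domestic banks to foreign borrowers 1261.6; primary income: interest received on holdings of foreign bonds 923.0; secondary income: official development assistance provided to other countries 145.1, pension payments received by residents from foreign governments 147.7.)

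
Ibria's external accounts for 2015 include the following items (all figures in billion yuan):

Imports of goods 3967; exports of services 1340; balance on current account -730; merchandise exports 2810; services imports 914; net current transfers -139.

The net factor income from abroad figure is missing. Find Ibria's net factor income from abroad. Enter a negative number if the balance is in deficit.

140

Current account = goods balance + services balance + net primary income + net secondary income
Sum of the known components = -870
Net factor income from abroad = CA - (known components) = -730 - (-870) = 140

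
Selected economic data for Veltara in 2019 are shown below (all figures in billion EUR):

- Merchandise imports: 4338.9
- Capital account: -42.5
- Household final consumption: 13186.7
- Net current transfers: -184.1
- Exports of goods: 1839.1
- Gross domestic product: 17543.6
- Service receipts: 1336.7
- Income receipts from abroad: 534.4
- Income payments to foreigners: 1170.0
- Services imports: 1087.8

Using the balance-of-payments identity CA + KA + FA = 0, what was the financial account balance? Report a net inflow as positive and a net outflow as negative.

3113.1

Goods balance = 1839.1 - 4338.9 = -2499.8
Services balance = 1336.7 - 1087.8 = 248.9
Trade balance (goods + services) = -2499.8 + 248.9 = -2250.9
Net primary income = 534.4 - 1170.0 = -635.6
Net secondary income = -184.1
Current account = -2250.9 + (-635.6) + (-184.1) = -3070.6
Financial account = -(-3070.6 + (-42.5)) = 3113.1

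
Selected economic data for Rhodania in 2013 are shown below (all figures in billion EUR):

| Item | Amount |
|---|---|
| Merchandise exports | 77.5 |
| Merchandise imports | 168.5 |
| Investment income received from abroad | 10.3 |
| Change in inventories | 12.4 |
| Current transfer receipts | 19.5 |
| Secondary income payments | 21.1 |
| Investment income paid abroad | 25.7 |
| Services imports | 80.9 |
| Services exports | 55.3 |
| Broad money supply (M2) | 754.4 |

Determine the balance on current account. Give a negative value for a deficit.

-133.6

Goods balance = 77.5 - 168.5 = -91.0
Services balance = 55.3 - 80.9 = -25.6
Trade balance (goods + services) = -91.0 + (-25.6) = -116.6
Net primary income = 10.3 - 25.7 = -15.4
Net secondary income = 19.5 - 21.1 = -1.6
Current account = -116.6 + (-15.4) + (-1.6) = -133.6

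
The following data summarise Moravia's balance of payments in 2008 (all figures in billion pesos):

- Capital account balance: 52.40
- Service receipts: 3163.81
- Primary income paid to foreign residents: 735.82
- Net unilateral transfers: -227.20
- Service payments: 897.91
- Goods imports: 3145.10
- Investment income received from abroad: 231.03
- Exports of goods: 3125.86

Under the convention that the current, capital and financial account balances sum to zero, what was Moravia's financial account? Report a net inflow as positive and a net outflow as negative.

-1567.07

Goods balance = 3125.86 - 3145.10 = -19.24
Services balance = 3163.81 - 897.91 = 2265.90
Trade balance (goods + services) = -19.24 + 2265.90 = 2246.66
Net primary income = 231.03 - 735.82 = -504.79
Net secondary income = -227.20
Current account = 2246.66 + (-504.79) + (-227.20) = 1514.67
Financial account = -(1514.67 + 52.40) = -1567.07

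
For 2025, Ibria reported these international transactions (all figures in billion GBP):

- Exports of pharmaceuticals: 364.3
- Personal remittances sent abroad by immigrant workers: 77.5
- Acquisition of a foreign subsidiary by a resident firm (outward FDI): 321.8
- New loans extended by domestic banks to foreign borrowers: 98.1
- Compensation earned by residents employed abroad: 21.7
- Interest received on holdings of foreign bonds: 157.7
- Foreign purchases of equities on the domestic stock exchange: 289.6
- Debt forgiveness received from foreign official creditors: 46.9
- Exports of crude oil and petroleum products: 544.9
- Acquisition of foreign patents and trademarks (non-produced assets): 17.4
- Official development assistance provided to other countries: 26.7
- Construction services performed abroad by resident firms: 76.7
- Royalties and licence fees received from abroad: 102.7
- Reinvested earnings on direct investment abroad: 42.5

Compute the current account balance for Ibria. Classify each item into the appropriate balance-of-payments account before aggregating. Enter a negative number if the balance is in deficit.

Goods: 364.3 + 544.9 = 909.2
Services: 102.7 + 76.7 = 179.4
Primary income: 157.7 + 42.5 + 21.7 = 221.9
Secondary income: -77.5 - 26.7 = -104.2
Current account = 909.2 + 179.4 + 221.9 + (-104.2) = 1206.3
(Excluded from the current account — financial account: acquisition of a foreign subsidiary by a resident firm (outward FDI) 321.8, new loans extended by domestic banks to foreign borrowers 98.1, foreign purchases of equities on the domestic stock exchange 289.6; capital account: debt forgiveness received from foreign official creditors 46.9, acquisition of foreign patents and trademarks (non-produced assets) 17.4.)

1206.3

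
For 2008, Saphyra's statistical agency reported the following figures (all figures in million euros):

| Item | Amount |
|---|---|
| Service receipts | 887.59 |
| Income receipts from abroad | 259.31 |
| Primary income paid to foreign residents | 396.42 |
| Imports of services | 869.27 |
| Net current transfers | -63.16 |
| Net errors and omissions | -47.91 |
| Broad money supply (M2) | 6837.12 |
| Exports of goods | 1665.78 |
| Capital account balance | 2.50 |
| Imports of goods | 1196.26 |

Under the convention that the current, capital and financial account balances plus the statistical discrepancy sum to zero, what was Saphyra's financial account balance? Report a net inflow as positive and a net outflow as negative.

-242.16

Goods balance = 1665.78 - 1196.26 = 469.52
Services balance = 887.59 - 869.27 = 18.32
Trade balance (goods + services) = 469.52 + 18.32 = 487.84
Net primary income = 259.31 - 396.42 = -137.11
Net secondary income = -63.16
Current account = 487.84 + (-137.11) + (-63.16) = 287.57
Financial account = -(287.57 + 2.50 + (-47.91)) = -242.16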